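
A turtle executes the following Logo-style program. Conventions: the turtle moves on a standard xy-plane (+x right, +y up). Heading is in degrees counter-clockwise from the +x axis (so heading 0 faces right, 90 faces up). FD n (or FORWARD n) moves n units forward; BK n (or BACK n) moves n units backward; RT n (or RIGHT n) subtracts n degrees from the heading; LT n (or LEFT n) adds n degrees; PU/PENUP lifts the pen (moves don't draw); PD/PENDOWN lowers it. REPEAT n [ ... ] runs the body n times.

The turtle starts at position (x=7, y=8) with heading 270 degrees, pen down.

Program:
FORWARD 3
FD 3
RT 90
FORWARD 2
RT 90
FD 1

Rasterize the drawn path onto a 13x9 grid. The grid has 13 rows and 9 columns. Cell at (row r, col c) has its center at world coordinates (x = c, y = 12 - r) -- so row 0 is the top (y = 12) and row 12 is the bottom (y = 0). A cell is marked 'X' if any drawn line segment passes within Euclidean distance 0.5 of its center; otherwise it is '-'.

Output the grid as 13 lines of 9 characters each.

Answer: ---------
---------
---------
---------
-------X-
-------X-
-------X-
-------X-
-------X-
-----X-X-
-----XXX-
---------
---------

Derivation:
Segment 0: (7,8) -> (7,5)
Segment 1: (7,5) -> (7,2)
Segment 2: (7,2) -> (5,2)
Segment 3: (5,2) -> (5,3)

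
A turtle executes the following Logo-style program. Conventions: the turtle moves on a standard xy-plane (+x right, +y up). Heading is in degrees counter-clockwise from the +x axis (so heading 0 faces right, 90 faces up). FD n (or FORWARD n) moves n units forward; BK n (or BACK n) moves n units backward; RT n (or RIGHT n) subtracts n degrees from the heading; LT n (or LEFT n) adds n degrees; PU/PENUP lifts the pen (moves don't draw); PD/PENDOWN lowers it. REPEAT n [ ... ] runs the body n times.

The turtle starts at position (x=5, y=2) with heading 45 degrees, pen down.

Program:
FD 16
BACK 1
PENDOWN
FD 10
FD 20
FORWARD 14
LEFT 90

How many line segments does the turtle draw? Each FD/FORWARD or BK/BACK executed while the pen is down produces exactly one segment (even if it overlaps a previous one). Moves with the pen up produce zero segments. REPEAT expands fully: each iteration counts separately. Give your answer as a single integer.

Executing turtle program step by step:
Start: pos=(5,2), heading=45, pen down
FD 16: (5,2) -> (16.314,13.314) [heading=45, draw]
BK 1: (16.314,13.314) -> (15.607,12.607) [heading=45, draw]
PD: pen down
FD 10: (15.607,12.607) -> (22.678,19.678) [heading=45, draw]
FD 20: (22.678,19.678) -> (36.82,33.82) [heading=45, draw]
FD 14: (36.82,33.82) -> (46.719,43.719) [heading=45, draw]
LT 90: heading 45 -> 135
Final: pos=(46.719,43.719), heading=135, 5 segment(s) drawn
Segments drawn: 5

Answer: 5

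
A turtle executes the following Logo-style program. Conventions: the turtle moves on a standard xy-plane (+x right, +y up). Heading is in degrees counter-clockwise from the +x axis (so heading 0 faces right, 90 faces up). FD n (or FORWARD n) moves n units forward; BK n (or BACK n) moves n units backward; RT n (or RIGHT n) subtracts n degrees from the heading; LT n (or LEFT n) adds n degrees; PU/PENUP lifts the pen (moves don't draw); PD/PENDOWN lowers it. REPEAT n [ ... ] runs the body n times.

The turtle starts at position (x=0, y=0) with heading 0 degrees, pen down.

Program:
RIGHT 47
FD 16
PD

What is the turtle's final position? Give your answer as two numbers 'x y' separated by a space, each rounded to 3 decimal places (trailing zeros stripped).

Executing turtle program step by step:
Start: pos=(0,0), heading=0, pen down
RT 47: heading 0 -> 313
FD 16: (0,0) -> (10.912,-11.702) [heading=313, draw]
PD: pen down
Final: pos=(10.912,-11.702), heading=313, 1 segment(s) drawn

Answer: 10.912 -11.702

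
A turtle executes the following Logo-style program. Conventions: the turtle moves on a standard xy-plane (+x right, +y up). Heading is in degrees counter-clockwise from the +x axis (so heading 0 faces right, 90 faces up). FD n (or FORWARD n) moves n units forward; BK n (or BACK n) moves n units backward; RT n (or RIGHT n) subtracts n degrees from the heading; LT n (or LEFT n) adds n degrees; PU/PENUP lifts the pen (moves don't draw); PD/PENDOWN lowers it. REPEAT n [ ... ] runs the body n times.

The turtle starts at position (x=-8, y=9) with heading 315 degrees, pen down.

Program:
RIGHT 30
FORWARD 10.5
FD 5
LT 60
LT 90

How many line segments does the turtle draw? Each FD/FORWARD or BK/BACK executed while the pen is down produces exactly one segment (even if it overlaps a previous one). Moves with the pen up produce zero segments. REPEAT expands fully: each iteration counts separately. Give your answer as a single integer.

Answer: 2

Derivation:
Executing turtle program step by step:
Start: pos=(-8,9), heading=315, pen down
RT 30: heading 315 -> 285
FD 10.5: (-8,9) -> (-5.282,-1.142) [heading=285, draw]
FD 5: (-5.282,-1.142) -> (-3.988,-5.972) [heading=285, draw]
LT 60: heading 285 -> 345
LT 90: heading 345 -> 75
Final: pos=(-3.988,-5.972), heading=75, 2 segment(s) drawn
Segments drawn: 2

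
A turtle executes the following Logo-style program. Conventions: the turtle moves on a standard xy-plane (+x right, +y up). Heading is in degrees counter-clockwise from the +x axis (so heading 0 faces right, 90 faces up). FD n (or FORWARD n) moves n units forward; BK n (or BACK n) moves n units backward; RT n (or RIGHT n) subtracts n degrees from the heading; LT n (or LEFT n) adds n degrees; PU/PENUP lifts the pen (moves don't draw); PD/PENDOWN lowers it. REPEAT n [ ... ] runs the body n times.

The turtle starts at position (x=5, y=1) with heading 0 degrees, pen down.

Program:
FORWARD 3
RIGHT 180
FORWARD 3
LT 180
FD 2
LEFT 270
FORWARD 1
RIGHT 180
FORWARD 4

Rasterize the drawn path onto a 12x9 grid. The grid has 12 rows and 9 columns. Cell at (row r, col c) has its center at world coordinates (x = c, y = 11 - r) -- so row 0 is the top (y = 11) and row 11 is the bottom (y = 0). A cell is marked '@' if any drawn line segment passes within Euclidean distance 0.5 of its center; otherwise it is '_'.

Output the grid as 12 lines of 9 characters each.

Segment 0: (5,1) -> (8,1)
Segment 1: (8,1) -> (5,1)
Segment 2: (5,1) -> (7,1)
Segment 3: (7,1) -> (7,-0)
Segment 4: (7,-0) -> (7,4)

Answer: _________
_________
_________
_________
_________
_________
_________
_______@_
_______@_
_______@_
_____@@@@
_______@_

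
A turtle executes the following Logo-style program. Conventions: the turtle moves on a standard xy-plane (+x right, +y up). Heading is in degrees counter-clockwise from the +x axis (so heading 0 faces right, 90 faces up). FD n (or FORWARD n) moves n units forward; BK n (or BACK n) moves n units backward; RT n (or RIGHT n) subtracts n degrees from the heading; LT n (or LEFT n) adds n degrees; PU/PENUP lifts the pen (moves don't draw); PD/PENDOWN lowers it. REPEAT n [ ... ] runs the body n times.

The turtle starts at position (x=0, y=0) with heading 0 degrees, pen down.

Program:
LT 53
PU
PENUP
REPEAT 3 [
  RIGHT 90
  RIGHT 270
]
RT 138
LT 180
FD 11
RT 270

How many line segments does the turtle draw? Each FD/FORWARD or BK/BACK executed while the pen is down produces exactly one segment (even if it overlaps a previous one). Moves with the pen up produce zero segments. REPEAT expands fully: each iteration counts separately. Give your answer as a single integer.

Executing turtle program step by step:
Start: pos=(0,0), heading=0, pen down
LT 53: heading 0 -> 53
PU: pen up
PU: pen up
REPEAT 3 [
  -- iteration 1/3 --
  RT 90: heading 53 -> 323
  RT 270: heading 323 -> 53
  -- iteration 2/3 --
  RT 90: heading 53 -> 323
  RT 270: heading 323 -> 53
  -- iteration 3/3 --
  RT 90: heading 53 -> 323
  RT 270: heading 323 -> 53
]
RT 138: heading 53 -> 275
LT 180: heading 275 -> 95
FD 11: (0,0) -> (-0.959,10.958) [heading=95, move]
RT 270: heading 95 -> 185
Final: pos=(-0.959,10.958), heading=185, 0 segment(s) drawn
Segments drawn: 0

Answer: 0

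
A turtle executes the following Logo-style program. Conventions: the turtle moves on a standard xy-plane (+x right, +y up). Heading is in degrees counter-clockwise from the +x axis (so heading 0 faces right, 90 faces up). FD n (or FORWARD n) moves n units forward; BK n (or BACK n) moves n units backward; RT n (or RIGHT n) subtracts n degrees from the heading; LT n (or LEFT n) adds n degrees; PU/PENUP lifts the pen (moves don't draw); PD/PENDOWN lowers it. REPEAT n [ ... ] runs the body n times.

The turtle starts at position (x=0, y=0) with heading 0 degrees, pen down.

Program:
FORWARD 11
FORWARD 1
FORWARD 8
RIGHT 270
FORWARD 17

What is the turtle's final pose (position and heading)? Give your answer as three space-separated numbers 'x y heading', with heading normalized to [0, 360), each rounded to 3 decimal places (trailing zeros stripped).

Answer: 20 17 90

Derivation:
Executing turtle program step by step:
Start: pos=(0,0), heading=0, pen down
FD 11: (0,0) -> (11,0) [heading=0, draw]
FD 1: (11,0) -> (12,0) [heading=0, draw]
FD 8: (12,0) -> (20,0) [heading=0, draw]
RT 270: heading 0 -> 90
FD 17: (20,0) -> (20,17) [heading=90, draw]
Final: pos=(20,17), heading=90, 4 segment(s) drawn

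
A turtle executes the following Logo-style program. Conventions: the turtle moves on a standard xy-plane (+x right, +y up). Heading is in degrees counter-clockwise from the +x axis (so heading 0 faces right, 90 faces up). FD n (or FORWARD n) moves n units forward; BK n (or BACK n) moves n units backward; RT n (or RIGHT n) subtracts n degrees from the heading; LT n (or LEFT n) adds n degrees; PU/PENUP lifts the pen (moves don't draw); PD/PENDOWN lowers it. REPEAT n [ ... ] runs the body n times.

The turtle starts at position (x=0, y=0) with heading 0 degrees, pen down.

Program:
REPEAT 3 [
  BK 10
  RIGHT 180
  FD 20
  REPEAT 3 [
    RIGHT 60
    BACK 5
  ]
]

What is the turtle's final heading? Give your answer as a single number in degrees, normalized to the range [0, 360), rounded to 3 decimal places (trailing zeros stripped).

Executing turtle program step by step:
Start: pos=(0,0), heading=0, pen down
REPEAT 3 [
  -- iteration 1/3 --
  BK 10: (0,0) -> (-10,0) [heading=0, draw]
  RT 180: heading 0 -> 180
  FD 20: (-10,0) -> (-30,0) [heading=180, draw]
  REPEAT 3 [
    -- iteration 1/3 --
    RT 60: heading 180 -> 120
    BK 5: (-30,0) -> (-27.5,-4.33) [heading=120, draw]
    -- iteration 2/3 --
    RT 60: heading 120 -> 60
    BK 5: (-27.5,-4.33) -> (-30,-8.66) [heading=60, draw]
    -- iteration 3/3 --
    RT 60: heading 60 -> 0
    BK 5: (-30,-8.66) -> (-35,-8.66) [heading=0, draw]
  ]
  -- iteration 2/3 --
  BK 10: (-35,-8.66) -> (-45,-8.66) [heading=0, draw]
  RT 180: heading 0 -> 180
  FD 20: (-45,-8.66) -> (-65,-8.66) [heading=180, draw]
  REPEAT 3 [
    -- iteration 1/3 --
    RT 60: heading 180 -> 120
    BK 5: (-65,-8.66) -> (-62.5,-12.99) [heading=120, draw]
    -- iteration 2/3 --
    RT 60: heading 120 -> 60
    BK 5: (-62.5,-12.99) -> (-65,-17.321) [heading=60, draw]
    -- iteration 3/3 --
    RT 60: heading 60 -> 0
    BK 5: (-65,-17.321) -> (-70,-17.321) [heading=0, draw]
  ]
  -- iteration 3/3 --
  BK 10: (-70,-17.321) -> (-80,-17.321) [heading=0, draw]
  RT 180: heading 0 -> 180
  FD 20: (-80,-17.321) -> (-100,-17.321) [heading=180, draw]
  REPEAT 3 [
    -- iteration 1/3 --
    RT 60: heading 180 -> 120
    BK 5: (-100,-17.321) -> (-97.5,-21.651) [heading=120, draw]
    -- iteration 2/3 --
    RT 60: heading 120 -> 60
    BK 5: (-97.5,-21.651) -> (-100,-25.981) [heading=60, draw]
    -- iteration 3/3 --
    RT 60: heading 60 -> 0
    BK 5: (-100,-25.981) -> (-105,-25.981) [heading=0, draw]
  ]
]
Final: pos=(-105,-25.981), heading=0, 15 segment(s) drawn

Answer: 0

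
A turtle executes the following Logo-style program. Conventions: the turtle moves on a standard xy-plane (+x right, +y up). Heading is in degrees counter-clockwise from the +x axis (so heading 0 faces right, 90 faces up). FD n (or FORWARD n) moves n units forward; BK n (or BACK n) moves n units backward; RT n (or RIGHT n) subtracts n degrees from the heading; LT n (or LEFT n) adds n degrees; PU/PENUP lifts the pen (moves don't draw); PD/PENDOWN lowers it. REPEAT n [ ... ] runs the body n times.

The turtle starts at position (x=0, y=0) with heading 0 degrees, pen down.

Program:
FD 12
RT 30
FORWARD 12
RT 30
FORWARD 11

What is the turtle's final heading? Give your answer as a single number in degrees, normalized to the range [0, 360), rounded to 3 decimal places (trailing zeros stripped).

Executing turtle program step by step:
Start: pos=(0,0), heading=0, pen down
FD 12: (0,0) -> (12,0) [heading=0, draw]
RT 30: heading 0 -> 330
FD 12: (12,0) -> (22.392,-6) [heading=330, draw]
RT 30: heading 330 -> 300
FD 11: (22.392,-6) -> (27.892,-15.526) [heading=300, draw]
Final: pos=(27.892,-15.526), heading=300, 3 segment(s) drawn

Answer: 300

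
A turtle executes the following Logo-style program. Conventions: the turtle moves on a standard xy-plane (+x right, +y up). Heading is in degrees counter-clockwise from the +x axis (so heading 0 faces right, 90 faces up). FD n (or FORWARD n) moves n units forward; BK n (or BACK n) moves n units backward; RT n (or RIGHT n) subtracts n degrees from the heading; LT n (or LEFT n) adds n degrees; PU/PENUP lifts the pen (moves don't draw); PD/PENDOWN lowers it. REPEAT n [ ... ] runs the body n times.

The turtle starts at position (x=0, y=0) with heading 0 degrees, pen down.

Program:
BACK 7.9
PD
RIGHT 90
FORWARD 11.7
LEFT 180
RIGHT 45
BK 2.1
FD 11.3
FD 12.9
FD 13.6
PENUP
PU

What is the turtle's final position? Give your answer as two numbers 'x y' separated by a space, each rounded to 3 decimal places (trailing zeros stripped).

Executing turtle program step by step:
Start: pos=(0,0), heading=0, pen down
BK 7.9: (0,0) -> (-7.9,0) [heading=0, draw]
PD: pen down
RT 90: heading 0 -> 270
FD 11.7: (-7.9,0) -> (-7.9,-11.7) [heading=270, draw]
LT 180: heading 270 -> 90
RT 45: heading 90 -> 45
BK 2.1: (-7.9,-11.7) -> (-9.385,-13.185) [heading=45, draw]
FD 11.3: (-9.385,-13.185) -> (-1.395,-5.195) [heading=45, draw]
FD 12.9: (-1.395,-5.195) -> (7.727,3.927) [heading=45, draw]
FD 13.6: (7.727,3.927) -> (17.344,13.544) [heading=45, draw]
PU: pen up
PU: pen up
Final: pos=(17.344,13.544), heading=45, 6 segment(s) drawn

Answer: 17.344 13.544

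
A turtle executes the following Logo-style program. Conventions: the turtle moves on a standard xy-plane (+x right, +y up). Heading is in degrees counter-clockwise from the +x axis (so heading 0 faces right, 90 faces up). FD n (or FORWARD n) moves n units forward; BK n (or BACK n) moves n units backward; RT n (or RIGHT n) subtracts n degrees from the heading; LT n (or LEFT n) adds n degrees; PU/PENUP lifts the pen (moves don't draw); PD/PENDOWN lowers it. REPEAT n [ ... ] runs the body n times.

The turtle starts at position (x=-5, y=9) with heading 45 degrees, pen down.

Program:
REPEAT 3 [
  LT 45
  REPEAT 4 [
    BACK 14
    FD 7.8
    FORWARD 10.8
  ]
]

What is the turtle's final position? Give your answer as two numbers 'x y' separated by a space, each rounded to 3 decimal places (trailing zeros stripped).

Answer: -36.411 40.411

Derivation:
Executing turtle program step by step:
Start: pos=(-5,9), heading=45, pen down
REPEAT 3 [
  -- iteration 1/3 --
  LT 45: heading 45 -> 90
  REPEAT 4 [
    -- iteration 1/4 --
    BK 14: (-5,9) -> (-5,-5) [heading=90, draw]
    FD 7.8: (-5,-5) -> (-5,2.8) [heading=90, draw]
    FD 10.8: (-5,2.8) -> (-5,13.6) [heading=90, draw]
    -- iteration 2/4 --
    BK 14: (-5,13.6) -> (-5,-0.4) [heading=90, draw]
    FD 7.8: (-5,-0.4) -> (-5,7.4) [heading=90, draw]
    FD 10.8: (-5,7.4) -> (-5,18.2) [heading=90, draw]
    -- iteration 3/4 --
    BK 14: (-5,18.2) -> (-5,4.2) [heading=90, draw]
    FD 7.8: (-5,4.2) -> (-5,12) [heading=90, draw]
    FD 10.8: (-5,12) -> (-5,22.8) [heading=90, draw]
    -- iteration 4/4 --
    BK 14: (-5,22.8) -> (-5,8.8) [heading=90, draw]
    FD 7.8: (-5,8.8) -> (-5,16.6) [heading=90, draw]
    FD 10.8: (-5,16.6) -> (-5,27.4) [heading=90, draw]
  ]
  -- iteration 2/3 --
  LT 45: heading 90 -> 135
  REPEAT 4 [
    -- iteration 1/4 --
    BK 14: (-5,27.4) -> (4.899,17.501) [heading=135, draw]
    FD 7.8: (4.899,17.501) -> (-0.616,23.016) [heading=135, draw]
    FD 10.8: (-0.616,23.016) -> (-8.253,30.653) [heading=135, draw]
    -- iteration 2/4 --
    BK 14: (-8.253,30.653) -> (1.647,20.753) [heading=135, draw]
    FD 7.8: (1.647,20.753) -> (-3.869,26.269) [heading=135, draw]
    FD 10.8: (-3.869,26.269) -> (-11.505,33.905) [heading=135, draw]
    -- iteration 3/4 --
    BK 14: (-11.505,33.905) -> (-1.606,24.006) [heading=135, draw]
    FD 7.8: (-1.606,24.006) -> (-7.121,29.521) [heading=135, draw]
    FD 10.8: (-7.121,29.521) -> (-14.758,37.158) [heading=135, draw]
    -- iteration 4/4 --
    BK 14: (-14.758,37.158) -> (-4.859,27.259) [heading=135, draw]
    FD 7.8: (-4.859,27.259) -> (-10.374,32.774) [heading=135, draw]
    FD 10.8: (-10.374,32.774) -> (-18.011,40.411) [heading=135, draw]
  ]
  -- iteration 3/3 --
  LT 45: heading 135 -> 180
  REPEAT 4 [
    -- iteration 1/4 --
    BK 14: (-18.011,40.411) -> (-4.011,40.411) [heading=180, draw]
    FD 7.8: (-4.011,40.411) -> (-11.811,40.411) [heading=180, draw]
    FD 10.8: (-11.811,40.411) -> (-22.611,40.411) [heading=180, draw]
    -- iteration 2/4 --
    BK 14: (-22.611,40.411) -> (-8.611,40.411) [heading=180, draw]
    FD 7.8: (-8.611,40.411) -> (-16.411,40.411) [heading=180, draw]
    FD 10.8: (-16.411,40.411) -> (-27.211,40.411) [heading=180, draw]
    -- iteration 3/4 --
    BK 14: (-27.211,40.411) -> (-13.211,40.411) [heading=180, draw]
    FD 7.8: (-13.211,40.411) -> (-21.011,40.411) [heading=180, draw]
    FD 10.8: (-21.011,40.411) -> (-31.811,40.411) [heading=180, draw]
    -- iteration 4/4 --
    BK 14: (-31.811,40.411) -> (-17.811,40.411) [heading=180, draw]
    FD 7.8: (-17.811,40.411) -> (-25.611,40.411) [heading=180, draw]
    FD 10.8: (-25.611,40.411) -> (-36.411,40.411) [heading=180, draw]
  ]
]
Final: pos=(-36.411,40.411), heading=180, 36 segment(s) drawn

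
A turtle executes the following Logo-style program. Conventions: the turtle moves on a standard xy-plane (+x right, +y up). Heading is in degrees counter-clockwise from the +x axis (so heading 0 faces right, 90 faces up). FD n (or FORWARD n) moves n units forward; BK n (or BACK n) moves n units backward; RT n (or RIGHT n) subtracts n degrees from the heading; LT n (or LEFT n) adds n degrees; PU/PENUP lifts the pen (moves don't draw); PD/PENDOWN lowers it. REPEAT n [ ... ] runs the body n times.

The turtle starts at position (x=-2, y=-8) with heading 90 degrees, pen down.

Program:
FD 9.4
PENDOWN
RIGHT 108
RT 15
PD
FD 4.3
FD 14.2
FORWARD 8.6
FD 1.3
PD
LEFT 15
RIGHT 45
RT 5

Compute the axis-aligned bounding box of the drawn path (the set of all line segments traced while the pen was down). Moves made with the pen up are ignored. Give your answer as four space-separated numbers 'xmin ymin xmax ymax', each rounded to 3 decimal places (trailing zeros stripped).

Answer: -2 -14.068 21.818 1.4

Derivation:
Executing turtle program step by step:
Start: pos=(-2,-8), heading=90, pen down
FD 9.4: (-2,-8) -> (-2,1.4) [heading=90, draw]
PD: pen down
RT 108: heading 90 -> 342
RT 15: heading 342 -> 327
PD: pen down
FD 4.3: (-2,1.4) -> (1.606,-0.942) [heading=327, draw]
FD 14.2: (1.606,-0.942) -> (13.515,-8.676) [heading=327, draw]
FD 8.6: (13.515,-8.676) -> (20.728,-13.36) [heading=327, draw]
FD 1.3: (20.728,-13.36) -> (21.818,-14.068) [heading=327, draw]
PD: pen down
LT 15: heading 327 -> 342
RT 45: heading 342 -> 297
RT 5: heading 297 -> 292
Final: pos=(21.818,-14.068), heading=292, 5 segment(s) drawn

Segment endpoints: x in {-2, -2, 1.606, 13.515, 20.728, 21.818}, y in {-14.068, -13.36, -8.676, -8, -0.942, 1.4}
xmin=-2, ymin=-14.068, xmax=21.818, ymax=1.4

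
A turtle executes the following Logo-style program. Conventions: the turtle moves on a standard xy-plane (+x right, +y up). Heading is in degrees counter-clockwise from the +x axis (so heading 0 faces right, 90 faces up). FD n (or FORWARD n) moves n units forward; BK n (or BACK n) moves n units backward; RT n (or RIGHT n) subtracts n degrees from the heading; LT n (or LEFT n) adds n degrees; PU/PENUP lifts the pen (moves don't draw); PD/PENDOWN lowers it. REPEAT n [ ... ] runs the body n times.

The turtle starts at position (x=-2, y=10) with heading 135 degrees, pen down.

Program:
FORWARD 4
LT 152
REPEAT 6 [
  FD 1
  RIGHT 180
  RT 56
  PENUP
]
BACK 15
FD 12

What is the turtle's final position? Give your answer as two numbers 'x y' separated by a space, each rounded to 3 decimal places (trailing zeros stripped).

Answer: -6.925 14.895

Derivation:
Executing turtle program step by step:
Start: pos=(-2,10), heading=135, pen down
FD 4: (-2,10) -> (-4.828,12.828) [heading=135, draw]
LT 152: heading 135 -> 287
REPEAT 6 [
  -- iteration 1/6 --
  FD 1: (-4.828,12.828) -> (-4.536,11.872) [heading=287, draw]
  RT 180: heading 287 -> 107
  RT 56: heading 107 -> 51
  PU: pen up
  -- iteration 2/6 --
  FD 1: (-4.536,11.872) -> (-3.907,12.649) [heading=51, move]
  RT 180: heading 51 -> 231
  RT 56: heading 231 -> 175
  PU: pen up
  -- iteration 3/6 --
  FD 1: (-3.907,12.649) -> (-4.903,12.736) [heading=175, move]
  RT 180: heading 175 -> 355
  RT 56: heading 355 -> 299
  PU: pen up
  -- iteration 4/6 --
  FD 1: (-4.903,12.736) -> (-4.418,11.862) [heading=299, move]
  RT 180: heading 299 -> 119
  RT 56: heading 119 -> 63
  PU: pen up
  -- iteration 5/6 --
  FD 1: (-4.418,11.862) -> (-3.964,12.753) [heading=63, move]
  RT 180: heading 63 -> 243
  RT 56: heading 243 -> 187
  PU: pen up
  -- iteration 6/6 --
  FD 1: (-3.964,12.753) -> (-4.957,12.631) [heading=187, move]
  RT 180: heading 187 -> 7
  RT 56: heading 7 -> 311
  PU: pen up
]
BK 15: (-4.957,12.631) -> (-14.798,23.952) [heading=311, move]
FD 12: (-14.798,23.952) -> (-6.925,14.895) [heading=311, move]
Final: pos=(-6.925,14.895), heading=311, 2 segment(s) drawn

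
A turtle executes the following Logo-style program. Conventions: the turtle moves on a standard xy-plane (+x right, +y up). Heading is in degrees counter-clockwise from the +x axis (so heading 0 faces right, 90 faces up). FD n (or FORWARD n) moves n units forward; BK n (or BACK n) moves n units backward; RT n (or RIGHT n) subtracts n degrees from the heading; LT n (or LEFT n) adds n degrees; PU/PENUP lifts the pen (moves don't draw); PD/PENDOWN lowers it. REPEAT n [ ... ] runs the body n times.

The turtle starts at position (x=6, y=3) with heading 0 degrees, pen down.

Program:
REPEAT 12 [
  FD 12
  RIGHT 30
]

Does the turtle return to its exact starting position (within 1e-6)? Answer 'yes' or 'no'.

Answer: yes

Derivation:
Executing turtle program step by step:
Start: pos=(6,3), heading=0, pen down
REPEAT 12 [
  -- iteration 1/12 --
  FD 12: (6,3) -> (18,3) [heading=0, draw]
  RT 30: heading 0 -> 330
  -- iteration 2/12 --
  FD 12: (18,3) -> (28.392,-3) [heading=330, draw]
  RT 30: heading 330 -> 300
  -- iteration 3/12 --
  FD 12: (28.392,-3) -> (34.392,-13.392) [heading=300, draw]
  RT 30: heading 300 -> 270
  -- iteration 4/12 --
  FD 12: (34.392,-13.392) -> (34.392,-25.392) [heading=270, draw]
  RT 30: heading 270 -> 240
  -- iteration 5/12 --
  FD 12: (34.392,-25.392) -> (28.392,-35.785) [heading=240, draw]
  RT 30: heading 240 -> 210
  -- iteration 6/12 --
  FD 12: (28.392,-35.785) -> (18,-41.785) [heading=210, draw]
  RT 30: heading 210 -> 180
  -- iteration 7/12 --
  FD 12: (18,-41.785) -> (6,-41.785) [heading=180, draw]
  RT 30: heading 180 -> 150
  -- iteration 8/12 --
  FD 12: (6,-41.785) -> (-4.392,-35.785) [heading=150, draw]
  RT 30: heading 150 -> 120
  -- iteration 9/12 --
  FD 12: (-4.392,-35.785) -> (-10.392,-25.392) [heading=120, draw]
  RT 30: heading 120 -> 90
  -- iteration 10/12 --
  FD 12: (-10.392,-25.392) -> (-10.392,-13.392) [heading=90, draw]
  RT 30: heading 90 -> 60
  -- iteration 11/12 --
  FD 12: (-10.392,-13.392) -> (-4.392,-3) [heading=60, draw]
  RT 30: heading 60 -> 30
  -- iteration 12/12 --
  FD 12: (-4.392,-3) -> (6,3) [heading=30, draw]
  RT 30: heading 30 -> 0
]
Final: pos=(6,3), heading=0, 12 segment(s) drawn

Start position: (6, 3)
Final position: (6, 3)
Distance = 0; < 1e-6 -> CLOSED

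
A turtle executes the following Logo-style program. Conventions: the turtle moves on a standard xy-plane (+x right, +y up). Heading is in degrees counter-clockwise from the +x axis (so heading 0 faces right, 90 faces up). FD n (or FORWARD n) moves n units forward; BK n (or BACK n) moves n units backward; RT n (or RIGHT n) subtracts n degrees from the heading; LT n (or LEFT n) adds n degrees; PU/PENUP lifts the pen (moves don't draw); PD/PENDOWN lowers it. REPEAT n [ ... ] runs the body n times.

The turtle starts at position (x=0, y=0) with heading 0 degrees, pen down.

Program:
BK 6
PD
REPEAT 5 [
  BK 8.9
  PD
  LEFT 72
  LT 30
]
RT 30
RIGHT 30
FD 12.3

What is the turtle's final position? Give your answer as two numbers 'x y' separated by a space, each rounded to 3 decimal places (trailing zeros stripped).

Executing turtle program step by step:
Start: pos=(0,0), heading=0, pen down
BK 6: (0,0) -> (-6,0) [heading=0, draw]
PD: pen down
REPEAT 5 [
  -- iteration 1/5 --
  BK 8.9: (-6,0) -> (-14.9,0) [heading=0, draw]
  PD: pen down
  LT 72: heading 0 -> 72
  LT 30: heading 72 -> 102
  -- iteration 2/5 --
  BK 8.9: (-14.9,0) -> (-13.05,-8.706) [heading=102, draw]
  PD: pen down
  LT 72: heading 102 -> 174
  LT 30: heading 174 -> 204
  -- iteration 3/5 --
  BK 8.9: (-13.05,-8.706) -> (-4.919,-5.086) [heading=204, draw]
  PD: pen down
  LT 72: heading 204 -> 276
  LT 30: heading 276 -> 306
  -- iteration 4/5 --
  BK 8.9: (-4.919,-5.086) -> (-10.15,2.115) [heading=306, draw]
  PD: pen down
  LT 72: heading 306 -> 18
  LT 30: heading 18 -> 48
  -- iteration 5/5 --
  BK 8.9: (-10.15,2.115) -> (-16.106,-4.499) [heading=48, draw]
  PD: pen down
  LT 72: heading 48 -> 120
  LT 30: heading 120 -> 150
]
RT 30: heading 150 -> 120
RT 30: heading 120 -> 90
FD 12.3: (-16.106,-4.499) -> (-16.106,7.801) [heading=90, draw]
Final: pos=(-16.106,7.801), heading=90, 7 segment(s) drawn

Answer: -16.106 7.801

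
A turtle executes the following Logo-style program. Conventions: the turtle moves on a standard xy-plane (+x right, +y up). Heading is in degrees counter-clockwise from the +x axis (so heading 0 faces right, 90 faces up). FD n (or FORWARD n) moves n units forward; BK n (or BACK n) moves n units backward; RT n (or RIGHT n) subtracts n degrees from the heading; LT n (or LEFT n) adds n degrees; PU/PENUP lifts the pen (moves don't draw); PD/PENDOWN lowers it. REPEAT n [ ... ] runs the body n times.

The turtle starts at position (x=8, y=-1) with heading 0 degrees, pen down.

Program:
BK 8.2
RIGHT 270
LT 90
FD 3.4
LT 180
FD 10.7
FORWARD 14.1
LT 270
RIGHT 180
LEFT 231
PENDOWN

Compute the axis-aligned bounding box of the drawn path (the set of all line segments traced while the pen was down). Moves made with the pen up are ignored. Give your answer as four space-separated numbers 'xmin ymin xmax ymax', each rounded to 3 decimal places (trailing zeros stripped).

Answer: -3.6 -1 21.2 -1

Derivation:
Executing turtle program step by step:
Start: pos=(8,-1), heading=0, pen down
BK 8.2: (8,-1) -> (-0.2,-1) [heading=0, draw]
RT 270: heading 0 -> 90
LT 90: heading 90 -> 180
FD 3.4: (-0.2,-1) -> (-3.6,-1) [heading=180, draw]
LT 180: heading 180 -> 0
FD 10.7: (-3.6,-1) -> (7.1,-1) [heading=0, draw]
FD 14.1: (7.1,-1) -> (21.2,-1) [heading=0, draw]
LT 270: heading 0 -> 270
RT 180: heading 270 -> 90
LT 231: heading 90 -> 321
PD: pen down
Final: pos=(21.2,-1), heading=321, 4 segment(s) drawn

Segment endpoints: x in {-3.6, -0.2, 7.1, 8, 21.2}, y in {-1, -1}
xmin=-3.6, ymin=-1, xmax=21.2, ymax=-1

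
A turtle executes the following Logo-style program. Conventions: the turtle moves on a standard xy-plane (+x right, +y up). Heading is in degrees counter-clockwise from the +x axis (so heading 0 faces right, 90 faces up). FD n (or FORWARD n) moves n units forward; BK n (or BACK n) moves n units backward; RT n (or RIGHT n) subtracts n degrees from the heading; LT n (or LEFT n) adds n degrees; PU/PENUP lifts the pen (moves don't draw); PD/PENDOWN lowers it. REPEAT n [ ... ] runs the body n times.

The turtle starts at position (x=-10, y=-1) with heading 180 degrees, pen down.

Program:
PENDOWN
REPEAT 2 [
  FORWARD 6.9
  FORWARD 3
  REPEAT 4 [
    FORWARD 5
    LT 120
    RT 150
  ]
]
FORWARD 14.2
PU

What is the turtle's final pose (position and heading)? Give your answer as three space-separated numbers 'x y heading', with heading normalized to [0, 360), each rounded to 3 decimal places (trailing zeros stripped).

Answer: -3.52 11.436 300

Derivation:
Executing turtle program step by step:
Start: pos=(-10,-1), heading=180, pen down
PD: pen down
REPEAT 2 [
  -- iteration 1/2 --
  FD 6.9: (-10,-1) -> (-16.9,-1) [heading=180, draw]
  FD 3: (-16.9,-1) -> (-19.9,-1) [heading=180, draw]
  REPEAT 4 [
    -- iteration 1/4 --
    FD 5: (-19.9,-1) -> (-24.9,-1) [heading=180, draw]
    LT 120: heading 180 -> 300
    RT 150: heading 300 -> 150
    -- iteration 2/4 --
    FD 5: (-24.9,-1) -> (-29.23,1.5) [heading=150, draw]
    LT 120: heading 150 -> 270
    RT 150: heading 270 -> 120
    -- iteration 3/4 --
    FD 5: (-29.23,1.5) -> (-31.73,5.83) [heading=120, draw]
    LT 120: heading 120 -> 240
    RT 150: heading 240 -> 90
    -- iteration 4/4 --
    FD 5: (-31.73,5.83) -> (-31.73,10.83) [heading=90, draw]
    LT 120: heading 90 -> 210
    RT 150: heading 210 -> 60
  ]
  -- iteration 2/2 --
  FD 6.9: (-31.73,10.83) -> (-28.28,16.806) [heading=60, draw]
  FD 3: (-28.28,16.806) -> (-26.78,19.404) [heading=60, draw]
  REPEAT 4 [
    -- iteration 1/4 --
    FD 5: (-26.78,19.404) -> (-24.28,23.734) [heading=60, draw]
    LT 120: heading 60 -> 180
    RT 150: heading 180 -> 30
    -- iteration 2/4 --
    FD 5: (-24.28,23.734) -> (-19.95,26.234) [heading=30, draw]
    LT 120: heading 30 -> 150
    RT 150: heading 150 -> 0
    -- iteration 3/4 --
    FD 5: (-19.95,26.234) -> (-14.95,26.234) [heading=0, draw]
    LT 120: heading 0 -> 120
    RT 150: heading 120 -> 330
    -- iteration 4/4 --
    FD 5: (-14.95,26.234) -> (-10.62,23.734) [heading=330, draw]
    LT 120: heading 330 -> 90
    RT 150: heading 90 -> 300
  ]
]
FD 14.2: (-10.62,23.734) -> (-3.52,11.436) [heading=300, draw]
PU: pen up
Final: pos=(-3.52,11.436), heading=300, 13 segment(s) drawn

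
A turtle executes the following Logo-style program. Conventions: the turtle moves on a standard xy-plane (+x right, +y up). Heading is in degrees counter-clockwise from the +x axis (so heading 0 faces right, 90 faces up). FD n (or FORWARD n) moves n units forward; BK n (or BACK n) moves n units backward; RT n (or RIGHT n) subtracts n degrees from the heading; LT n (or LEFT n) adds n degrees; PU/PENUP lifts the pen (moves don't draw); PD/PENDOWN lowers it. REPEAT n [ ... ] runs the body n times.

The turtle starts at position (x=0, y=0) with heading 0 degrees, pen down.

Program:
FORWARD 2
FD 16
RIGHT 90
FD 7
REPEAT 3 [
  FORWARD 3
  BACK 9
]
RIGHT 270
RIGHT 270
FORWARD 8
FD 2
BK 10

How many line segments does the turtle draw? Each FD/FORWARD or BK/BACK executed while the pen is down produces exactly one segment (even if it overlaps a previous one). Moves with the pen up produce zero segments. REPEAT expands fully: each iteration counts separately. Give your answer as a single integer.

Answer: 12

Derivation:
Executing turtle program step by step:
Start: pos=(0,0), heading=0, pen down
FD 2: (0,0) -> (2,0) [heading=0, draw]
FD 16: (2,0) -> (18,0) [heading=0, draw]
RT 90: heading 0 -> 270
FD 7: (18,0) -> (18,-7) [heading=270, draw]
REPEAT 3 [
  -- iteration 1/3 --
  FD 3: (18,-7) -> (18,-10) [heading=270, draw]
  BK 9: (18,-10) -> (18,-1) [heading=270, draw]
  -- iteration 2/3 --
  FD 3: (18,-1) -> (18,-4) [heading=270, draw]
  BK 9: (18,-4) -> (18,5) [heading=270, draw]
  -- iteration 3/3 --
  FD 3: (18,5) -> (18,2) [heading=270, draw]
  BK 9: (18,2) -> (18,11) [heading=270, draw]
]
RT 270: heading 270 -> 0
RT 270: heading 0 -> 90
FD 8: (18,11) -> (18,19) [heading=90, draw]
FD 2: (18,19) -> (18,21) [heading=90, draw]
BK 10: (18,21) -> (18,11) [heading=90, draw]
Final: pos=(18,11), heading=90, 12 segment(s) drawn
Segments drawn: 12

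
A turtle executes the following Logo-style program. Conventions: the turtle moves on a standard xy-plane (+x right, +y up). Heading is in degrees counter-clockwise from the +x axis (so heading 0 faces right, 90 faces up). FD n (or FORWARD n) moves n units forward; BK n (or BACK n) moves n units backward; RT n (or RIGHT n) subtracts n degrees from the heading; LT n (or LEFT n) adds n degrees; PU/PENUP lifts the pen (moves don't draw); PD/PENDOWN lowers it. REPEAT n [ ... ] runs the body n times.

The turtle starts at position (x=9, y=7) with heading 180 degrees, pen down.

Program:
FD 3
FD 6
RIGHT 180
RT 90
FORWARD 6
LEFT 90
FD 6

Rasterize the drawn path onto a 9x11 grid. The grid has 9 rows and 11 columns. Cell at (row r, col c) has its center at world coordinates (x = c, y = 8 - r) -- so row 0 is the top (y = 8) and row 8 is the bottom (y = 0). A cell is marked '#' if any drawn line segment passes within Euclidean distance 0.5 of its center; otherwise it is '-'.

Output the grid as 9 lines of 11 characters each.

Segment 0: (9,7) -> (6,7)
Segment 1: (6,7) -> (0,7)
Segment 2: (0,7) -> (0,1)
Segment 3: (0,1) -> (6,1)

Answer: -----------
##########-
#----------
#----------
#----------
#----------
#----------
#######----
-----------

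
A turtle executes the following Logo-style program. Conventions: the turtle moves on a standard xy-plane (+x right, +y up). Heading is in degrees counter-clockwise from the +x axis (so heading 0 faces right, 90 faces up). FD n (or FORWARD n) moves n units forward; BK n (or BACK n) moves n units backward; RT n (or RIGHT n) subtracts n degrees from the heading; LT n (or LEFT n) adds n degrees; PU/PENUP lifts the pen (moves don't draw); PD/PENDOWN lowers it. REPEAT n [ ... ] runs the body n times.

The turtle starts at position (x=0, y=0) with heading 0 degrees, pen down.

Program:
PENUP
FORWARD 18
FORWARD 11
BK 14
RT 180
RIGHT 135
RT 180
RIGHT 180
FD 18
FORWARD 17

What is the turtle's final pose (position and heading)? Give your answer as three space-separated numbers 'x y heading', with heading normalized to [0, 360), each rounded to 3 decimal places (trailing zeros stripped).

Answer: 39.749 24.749 45

Derivation:
Executing turtle program step by step:
Start: pos=(0,0), heading=0, pen down
PU: pen up
FD 18: (0,0) -> (18,0) [heading=0, move]
FD 11: (18,0) -> (29,0) [heading=0, move]
BK 14: (29,0) -> (15,0) [heading=0, move]
RT 180: heading 0 -> 180
RT 135: heading 180 -> 45
RT 180: heading 45 -> 225
RT 180: heading 225 -> 45
FD 18: (15,0) -> (27.728,12.728) [heading=45, move]
FD 17: (27.728,12.728) -> (39.749,24.749) [heading=45, move]
Final: pos=(39.749,24.749), heading=45, 0 segment(s) drawn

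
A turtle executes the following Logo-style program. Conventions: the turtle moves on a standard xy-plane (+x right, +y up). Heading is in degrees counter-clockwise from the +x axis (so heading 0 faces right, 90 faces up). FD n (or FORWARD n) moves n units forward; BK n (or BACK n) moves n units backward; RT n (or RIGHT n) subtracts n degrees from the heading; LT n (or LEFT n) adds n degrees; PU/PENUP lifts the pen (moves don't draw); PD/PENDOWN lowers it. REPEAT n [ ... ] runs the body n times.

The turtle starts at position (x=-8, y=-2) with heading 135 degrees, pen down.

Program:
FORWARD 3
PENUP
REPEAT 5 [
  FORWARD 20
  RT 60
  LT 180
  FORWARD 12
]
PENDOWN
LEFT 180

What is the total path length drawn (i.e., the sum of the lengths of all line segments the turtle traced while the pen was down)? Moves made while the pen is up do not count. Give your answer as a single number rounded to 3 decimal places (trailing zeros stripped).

Executing turtle program step by step:
Start: pos=(-8,-2), heading=135, pen down
FD 3: (-8,-2) -> (-10.121,0.121) [heading=135, draw]
PU: pen up
REPEAT 5 [
  -- iteration 1/5 --
  FD 20: (-10.121,0.121) -> (-24.263,14.263) [heading=135, move]
  RT 60: heading 135 -> 75
  LT 180: heading 75 -> 255
  FD 12: (-24.263,14.263) -> (-27.369,2.672) [heading=255, move]
  -- iteration 2/5 --
  FD 20: (-27.369,2.672) -> (-32.546,-16.646) [heading=255, move]
  RT 60: heading 255 -> 195
  LT 180: heading 195 -> 15
  FD 12: (-32.546,-16.646) -> (-20.955,-13.54) [heading=15, move]
  -- iteration 3/5 --
  FD 20: (-20.955,-13.54) -> (-1.636,-8.364) [heading=15, move]
  RT 60: heading 15 -> 315
  LT 180: heading 315 -> 135
  FD 12: (-1.636,-8.364) -> (-10.121,0.121) [heading=135, move]
  -- iteration 4/5 --
  FD 20: (-10.121,0.121) -> (-24.263,14.263) [heading=135, move]
  RT 60: heading 135 -> 75
  LT 180: heading 75 -> 255
  FD 12: (-24.263,14.263) -> (-27.369,2.672) [heading=255, move]
  -- iteration 5/5 --
  FD 20: (-27.369,2.672) -> (-32.546,-16.646) [heading=255, move]
  RT 60: heading 255 -> 195
  LT 180: heading 195 -> 15
  FD 12: (-32.546,-16.646) -> (-20.955,-13.54) [heading=15, move]
]
PD: pen down
LT 180: heading 15 -> 195
Final: pos=(-20.955,-13.54), heading=195, 1 segment(s) drawn

Segment lengths:
  seg 1: (-8,-2) -> (-10.121,0.121), length = 3
Total = 3

Answer: 3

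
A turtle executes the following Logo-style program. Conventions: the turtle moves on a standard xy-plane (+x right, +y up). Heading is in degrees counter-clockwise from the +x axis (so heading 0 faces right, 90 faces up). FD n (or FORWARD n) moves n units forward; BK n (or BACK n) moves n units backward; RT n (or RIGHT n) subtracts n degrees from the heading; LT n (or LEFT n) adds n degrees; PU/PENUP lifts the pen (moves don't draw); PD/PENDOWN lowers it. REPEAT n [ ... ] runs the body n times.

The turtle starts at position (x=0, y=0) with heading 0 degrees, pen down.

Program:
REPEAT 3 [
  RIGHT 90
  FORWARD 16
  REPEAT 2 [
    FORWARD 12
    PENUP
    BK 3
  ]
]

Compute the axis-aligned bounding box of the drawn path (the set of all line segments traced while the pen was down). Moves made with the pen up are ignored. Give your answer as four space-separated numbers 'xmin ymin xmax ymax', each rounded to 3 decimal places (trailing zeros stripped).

Answer: 0 -28 0 0

Derivation:
Executing turtle program step by step:
Start: pos=(0,0), heading=0, pen down
REPEAT 3 [
  -- iteration 1/3 --
  RT 90: heading 0 -> 270
  FD 16: (0,0) -> (0,-16) [heading=270, draw]
  REPEAT 2 [
    -- iteration 1/2 --
    FD 12: (0,-16) -> (0,-28) [heading=270, draw]
    PU: pen up
    BK 3: (0,-28) -> (0,-25) [heading=270, move]
    -- iteration 2/2 --
    FD 12: (0,-25) -> (0,-37) [heading=270, move]
    PU: pen up
    BK 3: (0,-37) -> (0,-34) [heading=270, move]
  ]
  -- iteration 2/3 --
  RT 90: heading 270 -> 180
  FD 16: (0,-34) -> (-16,-34) [heading=180, move]
  REPEAT 2 [
    -- iteration 1/2 --
    FD 12: (-16,-34) -> (-28,-34) [heading=180, move]
    PU: pen up
    BK 3: (-28,-34) -> (-25,-34) [heading=180, move]
    -- iteration 2/2 --
    FD 12: (-25,-34) -> (-37,-34) [heading=180, move]
    PU: pen up
    BK 3: (-37,-34) -> (-34,-34) [heading=180, move]
  ]
  -- iteration 3/3 --
  RT 90: heading 180 -> 90
  FD 16: (-34,-34) -> (-34,-18) [heading=90, move]
  REPEAT 2 [
    -- iteration 1/2 --
    FD 12: (-34,-18) -> (-34,-6) [heading=90, move]
    PU: pen up
    BK 3: (-34,-6) -> (-34,-9) [heading=90, move]
    -- iteration 2/2 --
    FD 12: (-34,-9) -> (-34,3) [heading=90, move]
    PU: pen up
    BK 3: (-34,3) -> (-34,0) [heading=90, move]
  ]
]
Final: pos=(-34,0), heading=90, 2 segment(s) drawn

Segment endpoints: x in {0, 0, 0}, y in {-28, -16, 0}
xmin=0, ymin=-28, xmax=0, ymax=0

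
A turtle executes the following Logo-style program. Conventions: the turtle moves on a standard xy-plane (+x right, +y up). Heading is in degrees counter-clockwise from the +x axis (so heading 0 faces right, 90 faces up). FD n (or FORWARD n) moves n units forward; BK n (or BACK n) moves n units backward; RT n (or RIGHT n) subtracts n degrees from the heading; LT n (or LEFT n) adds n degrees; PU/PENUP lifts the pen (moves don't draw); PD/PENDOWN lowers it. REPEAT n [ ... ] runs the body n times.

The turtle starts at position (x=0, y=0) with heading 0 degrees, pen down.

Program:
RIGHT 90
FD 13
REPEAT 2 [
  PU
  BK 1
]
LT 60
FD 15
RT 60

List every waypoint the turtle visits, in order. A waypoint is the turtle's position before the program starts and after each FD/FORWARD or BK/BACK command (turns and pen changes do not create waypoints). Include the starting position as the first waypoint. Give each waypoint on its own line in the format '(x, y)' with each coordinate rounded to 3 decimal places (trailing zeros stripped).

Executing turtle program step by step:
Start: pos=(0,0), heading=0, pen down
RT 90: heading 0 -> 270
FD 13: (0,0) -> (0,-13) [heading=270, draw]
REPEAT 2 [
  -- iteration 1/2 --
  PU: pen up
  BK 1: (0,-13) -> (0,-12) [heading=270, move]
  -- iteration 2/2 --
  PU: pen up
  BK 1: (0,-12) -> (0,-11) [heading=270, move]
]
LT 60: heading 270 -> 330
FD 15: (0,-11) -> (12.99,-18.5) [heading=330, move]
RT 60: heading 330 -> 270
Final: pos=(12.99,-18.5), heading=270, 1 segment(s) drawn
Waypoints (5 total):
(0, 0)
(0, -13)
(0, -12)
(0, -11)
(12.99, -18.5)

Answer: (0, 0)
(0, -13)
(0, -12)
(0, -11)
(12.99, -18.5)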